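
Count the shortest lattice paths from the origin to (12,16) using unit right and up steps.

Each path has 12 right steps and 16 up steps in some order (28 steps total).
Choose which 16 of the 28 steps are up: C(28,16).

Final answer: C(28,16) = 30421755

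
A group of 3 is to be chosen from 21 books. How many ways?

C(21,3) = 21!/(3! x 18!).

Final answer: \binom{21}{3} = 1330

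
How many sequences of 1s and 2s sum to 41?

Let f(n) count the ways. The last step is size 1 or 2, so f(n) = f(n-1) + f(n-2) with f(1)=1, f(2)=2.
Iterating the recurrence: f(1)=1, f(2)=2, f(3)=3, f(4)=5, f(5)=8, f(6)=13, f(7)=21, f(8)=34, f(9)=55, f(10)=89, f(11)=144, f(12)=233, f(13)=377, f(14)=610, f(15)=987, f(16)=1597, f(17)=2584, f(18)=4181, f(19)=6765, f(20)=10946, f(21)=17711, f(22)=28657, f(23)=46368, f(24)=75025, f(25)=121393, f(26)=196418, f(27)=317811, f(28)=514229, f(29)=832040, f(30)=1346269, f(31)=2178309, f(32)=3524578, f(33)=5702887, f(34)=9227465, f(35)=14930352, f(36)=24157817, f(37)=39088169, f(38)=63245986, f(39)=102334155, f(40)=165580141, f(41)=267914296.

Final answer: 267914296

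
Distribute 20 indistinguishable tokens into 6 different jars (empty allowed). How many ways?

Stars and bars: C(n+k-1, k-1) = C(25,5).

Final answer: C(25,5) = 53130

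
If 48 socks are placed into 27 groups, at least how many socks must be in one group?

By the pigeonhole principle: ceiling(48/27).

Final answer: 2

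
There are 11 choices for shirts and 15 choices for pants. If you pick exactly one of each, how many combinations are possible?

By the multiplication principle: 11 x 15.

Final answer: 165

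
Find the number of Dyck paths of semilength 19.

Total monotonic paths to (19,19): C(38,19) = 35345263800.
By the reflection principle, paths that go above the diagonal number C(38,20) = 33578000610.
Valid Dyck paths: 35345263800 - 33578000610.
(These counts are the Catalan numbers.)

Final answer: C_{19} = 1767263190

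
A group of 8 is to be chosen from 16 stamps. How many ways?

C(16,8) = 16!/(8! x (16-8)!).

Final answer: C(16,8) = 12870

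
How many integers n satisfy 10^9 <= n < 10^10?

These are the integers in [10^9, 10^10), so the count is 10^10 - 10^9 = 9 x 10^9.

Final answer: 9000000000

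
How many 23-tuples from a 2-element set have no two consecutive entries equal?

Let g(n) count such strings. g(1) = 2, and each valid string of length n-1 extends in 1 ways (any symbol but the last), so g(n) = 1 g(n-1).
Total: g(23) = 2 x 1^22.

Final answer: 2 x 1^{22} = 2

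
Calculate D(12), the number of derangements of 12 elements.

Derangements satisfy D(n) = (n-1)(D(n-1) + D(n-2)), starting from D(0)=1, D(1)=0.
D(2) = 1 x (0 + 1) = 1
D(3) = 2 x (1 + 0) = 2
D(4) = 3 x (2 + 1) = 9
D(5) = 4 x (9 + 2) = 44
D(6) = 5 x (44 + 9) = 265
D(7) = 6 x (265 + 44) = 1854
D(8) = 7 x (1854 + 265) = 14833
D(9) = 8 x (14833 + 1854) = 133496
D(10) = 9 x (133496 + 14833) = 1334961
D(11) = 10 x (1334961 + 133496) = 14684570
D(12) = 11 x (D(11) + D(10)) = 11 x (14684570 + 1334961)

Final answer: D(12) = 176214841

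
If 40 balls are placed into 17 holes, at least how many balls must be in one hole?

By the pigeonhole principle: ceiling(40/17).

Final answer: 3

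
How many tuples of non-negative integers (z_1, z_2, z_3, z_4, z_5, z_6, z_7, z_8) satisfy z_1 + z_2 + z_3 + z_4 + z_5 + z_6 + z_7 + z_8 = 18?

Stars and bars with 18 stars and 7 bars:
C(18+8-1, 8-1) = C(25,7).

Final answer: C(25,7) = 480700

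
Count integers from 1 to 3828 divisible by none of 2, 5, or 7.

|div by 2|=1914, |div by 5|=765, |div by 7|=546.
|div by 2&5|=382, |div by 2&7|=273, |div by 5&7|=109, |div by all|=54.
By inclusion-exclusion, divisible by at least one: 1914+765+546-382-273-109+54 = 2515.
Not divisible by any: 3828 - 2515.

Final answer: 1313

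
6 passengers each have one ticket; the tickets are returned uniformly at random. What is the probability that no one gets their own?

D(n) = (n-1)(D(n-1) + D(n-2)), D(0)=1, D(1)=0.
Building up: D(2)=1, D(3)=2, D(4)=9, D(5)=44, D(6)=265.
Total arrangements: 6! = 720.
Probability = D(6)/6! = 53/144.

Final answer: D(6)/6! = 265/720 = 0.368056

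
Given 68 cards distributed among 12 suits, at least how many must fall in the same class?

By pigeonhole with 68 objects and 12 categories: ceiling(68/12).

Final answer: 6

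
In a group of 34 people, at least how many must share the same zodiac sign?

There are 12 possible values for zodiac sign. With 34 people and 12 categories, by pigeonhole: ceiling(34/12).

Final answer: 3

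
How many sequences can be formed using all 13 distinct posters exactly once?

The number of ways to arrange 13 distinct objects is 13!.

Final answer: 13! = 6227020800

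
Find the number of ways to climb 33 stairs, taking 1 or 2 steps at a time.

Condition on the final move: it is a 1-step (f(n-1) ways to get there) or a 2-step (f(n-2) ways), so f(n) = f(n-1) + f(n-2), with f(1)=1, f(2)=2.
Building up term by term: f(1)=1, f(2)=2, f(3)=3, f(4)=5, f(5)=8, f(6)=13, f(7)=21, f(8)=34, f(9)=55, f(10)=89, f(11)=144, f(12)=233, f(13)=377, f(14)=610, f(15)=987, f(16)=1597, f(17)=2584, f(18)=4181, f(19)=6765, f(20)=10946, f(21)=17711, f(22)=28657, f(23)=46368, f(24)=75025, f(25)=121393, f(26)=196418, f(27)=317811, f(28)=514229, f(29)=832040, f(30)=1346269, f(31)=2178309, f(32)=3524578, f(33)=5702887.

Final answer: 5702887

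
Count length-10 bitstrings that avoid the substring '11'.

Classify by the final bit: ...0 gives a(n-1) strings, ...01 gives a(n-2) strings. Thus a(n) = a(n-1) + a(n-2) with a(1)=2, a(2)=3.
Computing successive values: a(1)=2, a(2)=3, a(3)=5, a(4)=8, a(5)=13, a(6)=21, a(7)=34, a(8)=55, a(9)=89, a(10)=144.

Final answer: 144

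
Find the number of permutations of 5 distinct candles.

The number of ways to arrange 5 distinct objects is 5!.

Final answer: 5! = 120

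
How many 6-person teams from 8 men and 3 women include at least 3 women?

Sum over valid woman counts:
C(3,3)C(8,3).

Final answer: 56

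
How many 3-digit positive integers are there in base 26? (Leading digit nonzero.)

Leading digit: 25 options (nonzero). Other 2 digit(s): 26 options each.
Total: 25 x 26^2.

Final answer: 16900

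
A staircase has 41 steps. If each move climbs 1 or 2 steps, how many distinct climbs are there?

Let f(n) be the number of climbs. Removing the last move (1 or 2 steps) gives f(n) = f(n-1) + f(n-2); base cases f(1)=1, f(2)=2.
Building up term by term: f(1)=1, f(2)=2, f(3)=3, f(4)=5, f(5)=8, f(6)=13, f(7)=21, f(8)=34, f(9)=55, f(10)=89, f(11)=144, f(12)=233, f(13)=377, f(14)=610, f(15)=987, f(16)=1597, f(17)=2584, f(18)=4181, f(19)=6765, f(20)=10946, f(21)=17711, f(22)=28657, f(23)=46368, f(24)=75025, f(25)=121393, f(26)=196418, f(27)=317811, f(28)=514229, f(29)=832040, f(30)=1346269, f(31)=2178309, f(32)=3524578, f(33)=5702887, f(34)=9227465, f(35)=14930352, f(36)=24157817, f(37)=39088169, f(38)=63245986, f(39)=102334155, f(40)=165580141, f(41)=267914296.

Final answer: 267914296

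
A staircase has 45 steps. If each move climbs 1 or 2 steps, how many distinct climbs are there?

Condition on the final move: it is a 1-step (f(n-1) ways to get there) or a 2-step (f(n-2) ways), so f(n) = f(n-1) + f(n-2), with f(1)=1, f(2)=2.
Building up term by term: f(1)=1, f(2)=2, f(3)=3, f(4)=5, f(5)=8, f(6)=13, f(7)=21, f(8)=34, f(9)=55, f(10)=89, f(11)=144, f(12)=233, f(13)=377, f(14)=610, f(15)=987, f(16)=1597, f(17)=2584, f(18)=4181, f(19)=6765, f(20)=10946, f(21)=17711, f(22)=28657, f(23)=46368, f(24)=75025, f(25)=121393, f(26)=196418, f(27)=317811, f(28)=514229, f(29)=832040, f(30)=1346269, f(31)=2178309, f(32)=3524578, f(33)=5702887, f(34)=9227465, f(35)=14930352, f(36)=24157817, f(37)=39088169, f(38)=63245986, f(39)=102334155, f(40)=165580141, f(41)=267914296, f(42)=433494437, f(43)=701408733, f(44)=1134903170, f(45)=1836311903.

Final answer: 1836311903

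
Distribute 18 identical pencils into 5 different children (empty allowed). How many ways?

Stars and bars: C(n+k-1, k-1) = C(22,4).

Final answer: C(22,4) = 7315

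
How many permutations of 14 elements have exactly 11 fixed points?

Choose which 11 elements are fixed: C(14,11) = 364.
Derange the remaining 3 using D(j) = (j-1)(D(j-1) + D(j-2)), D(0)=1, D(1)=0: D(2)=1, D(3)=2.
Total: 364 x 2.

Final answer: C(14,11) D(3) = 728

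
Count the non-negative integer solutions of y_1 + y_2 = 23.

Stars and bars with 23 stars and 1 bars:
C(23+2-1, 2-1) = C(24,1).

Final answer: C(24,1) = 24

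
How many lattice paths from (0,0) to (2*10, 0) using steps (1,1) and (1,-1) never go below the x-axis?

Total monotonic paths to (10,10): C(20,10) = 184756.
Paths that cross above y=x (reflection bijection): C(20,11) = 167960.
Valid Dyck paths: 184756 - 167960.
(Check: C(20,10) - C(20,11) = C(20,10)/11, the Catalan number C_{10}.)

Final answer: C_{10} = 16796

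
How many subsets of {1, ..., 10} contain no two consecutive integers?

Condition on whether n belongs to the subset: if not, any valid subset of {1, ..., n-1} works (a(n-1)); if so, n-1 is excluded and the rest is a valid subset of {1, ..., n-2} (a(n-2)). Hence a(n) = a(n-1) + a(n-2), a(1)=2, a(2)=3.
Computing successive values: a(1)=2, a(2)=3, a(3)=5, a(4)=8, a(5)=13, a(6)=21, a(7)=34, a(8)=55, a(9)=89, a(10)=144.

Final answer: 144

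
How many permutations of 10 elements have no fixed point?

D(n) = (n-1)(D(n-1) + D(n-2)), D(0)=1, D(1)=0.
Building up: D(2)=1, D(3)=2, D(4)=9, D(5)=44, D(6)=265, D(7)=1854, D(8)=14833, D(9)=133496.
D(10) = 9 x (D(9) + D(8)) = 9 x (133496 + 14833).

Final answer: D(10) = 1334961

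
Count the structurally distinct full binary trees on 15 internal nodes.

This is counted by the nth Catalan number C_n. Here n = 15.
C_n = C(2n,n)/(n+1), so C_{15} = C(30,15)/16 = 155117520/16.

Final answer: C_{15} = 9694845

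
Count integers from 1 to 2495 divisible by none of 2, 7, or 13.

|div by 2|=1247, |div by 7|=356, |div by 13|=191.
|div by 2&7|=178, |div by 2&13|=95, |div by 7&13|=27, |div by all|=13.
By inclusion-exclusion, divisible by at least one: 1247+356+191-178-95-27+13 = 1507.
Not divisible by any: 2495 - 1507.

Final answer: 988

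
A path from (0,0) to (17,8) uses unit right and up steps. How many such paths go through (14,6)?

Paths (0,0)->(14,6): C(20,6) = 38760.
Paths (14,6)->(17,8): C(5,2) = 10.
By multiplication principle: 38760 x 10.

Final answer: 387600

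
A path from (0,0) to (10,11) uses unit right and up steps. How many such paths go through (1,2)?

Paths (0,0)->(1,2): C(3,2) = 3.
Paths (1,2)->(10,11): C(18,9) = 48620.
By multiplication principle: 3 x 48620.

Final answer: 145860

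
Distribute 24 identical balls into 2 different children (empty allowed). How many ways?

Stars and bars: C(n+k-1, k-1) = C(25,1).

Final answer: C(25,1) = 25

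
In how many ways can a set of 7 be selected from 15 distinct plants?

C(15,7) = 15!/(7! x 8!).

Final answer: \binom{15}{7} = 6435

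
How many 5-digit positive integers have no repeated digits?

First digit: 9 (not 0). Second: 9 (not first). Third: 8, etc.
Total: 9 x 9 x 8 x 7 x 6.

Final answer: 27216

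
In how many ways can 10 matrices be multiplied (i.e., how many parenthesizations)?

The structures are counted by the Catalan number C_n. Here n = 10 - 1 = 9.
C_n = (2n)!/(n!(n+1)!), so C_{9} = 18!/(9! x 10!) = C(18,9)/10 = 48620/10.

Final answer: C_{9} = 4862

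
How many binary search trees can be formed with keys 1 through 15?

This is a standard Catalan-number count: the answer is C_n. Here n = 15.
Using C_0 = 1 and C_(k+1) = C_k x 2(2k+1)/(k+2), build up term by term: C_1=1, C_2=2, C_3=5, C_4=14, C_5=42, C_6=132, C_7=429, C_8=1430, C_9=4862, C_10=16796, C_11=58786, C_12=208012, C_13=742900, C_14=2674440, C_15=9694845.

Final answer: C_{15} = 9694845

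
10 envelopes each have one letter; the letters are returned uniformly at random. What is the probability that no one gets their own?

D(n) = (n-1)(D(n-1) + D(n-2)), D(0)=1, D(1)=0.
Building up: D(2)=1, D(3)=2, D(4)=9, D(5)=44, D(6)=265, D(7)=1854, D(8)=14833, D(9)=133496, D(10)=1334961.
Total arrangements: 10! = 3628800.
Probability = D(10)/10! = 16481/44800.

Final answer: D(10)/10! = 1334961/3628800 = 0.367879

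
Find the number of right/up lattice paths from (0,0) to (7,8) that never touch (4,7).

Total paths to (7,8): C(15,8) = 6435.
Paths through (4,7): C(11,7) x C(4,1) = 1320.
Avoiding (4,7): 6435 - 1320.

Final answer: 5115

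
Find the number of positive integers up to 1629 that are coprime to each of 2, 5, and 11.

|div by 2|=814, |div by 5|=325, |div by 11|=148.
|div by 2&5|=162, |div by 2&11|=74, |div by 5&11|=29, |div by all|=14.
By inclusion-exclusion, divisible by at least one: 814+325+148-162-74-29+14 = 1036.
Not divisible by any: 1629 - 1036.

Final answer: 593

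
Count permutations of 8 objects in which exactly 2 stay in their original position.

Choose which 2 elements are fixed: C(8,2) = 28.
Derange the remaining 6 using D(j) = (j-1)(D(j-1) + D(j-2)), D(0)=1, D(1)=0: D(2)=1, D(3)=2, D(4)=9, D(5)=44, D(6)=265.
Total: 28 x 265.

Final answer: C(8,2) D(6) = 7420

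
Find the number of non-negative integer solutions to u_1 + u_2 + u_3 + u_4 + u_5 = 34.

Stars and bars with 34 stars and 4 bars:
C(34+5-1, 5-1) = C(38,4).

Final answer: C(38,4) = 73815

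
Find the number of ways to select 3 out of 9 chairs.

C(9,3) = 9!/(3! x (9-3)!).

Final answer: C(9,3) = 84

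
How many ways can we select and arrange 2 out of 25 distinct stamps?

P(25,2) = 25!/(25-2)! = 25!/23!.

Final answer: P(25,2) = 600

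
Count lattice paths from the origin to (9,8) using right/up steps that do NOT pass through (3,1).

Total paths to (9,8): C(17,8) = 24310.
Paths through (3,1): C(4,1) x C(13,7) = 6864.
Avoiding (3,1): 24310 - 6864.

Final answer: 17446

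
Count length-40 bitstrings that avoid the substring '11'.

Classify by the final bit: ...0 gives a(n-1) strings, ...01 gives a(n-2) strings. Thus a(n) = a(n-1) + a(n-2) with a(1)=2, a(2)=3.
Computing successive values: a(1)=2, a(2)=3, a(3)=5, a(4)=8, a(5)=13, a(6)=21, a(7)=34, a(8)=55, a(9)=89, a(10)=144, a(11)=233, a(12)=377, a(13)=610, a(14)=987, a(15)=1597, a(16)=2584, a(17)=4181, a(18)=6765, a(19)=10946, a(20)=17711, a(21)=28657, a(22)=46368, a(23)=75025, a(24)=121393, a(25)=196418, a(26)=317811, a(27)=514229, a(28)=832040, a(29)=1346269, a(30)=2178309, a(31)=3524578, a(32)=5702887, a(33)=9227465, a(34)=14930352, a(35)=24157817, a(36)=39088169, a(37)=63245986, a(38)=102334155, a(39)=165580141, a(40)=267914296.

Final answer: 267914296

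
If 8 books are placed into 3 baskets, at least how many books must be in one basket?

By the pigeonhole principle: ceiling(8/3).

Final answer: 3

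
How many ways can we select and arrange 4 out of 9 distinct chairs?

P(9,4) = 9!/(9-4)! = 9!/5!.

Final answer: P(9,4) = 3024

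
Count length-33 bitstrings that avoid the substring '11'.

A valid string ends in 0 (append to any length-(n-1) valid string) or in 01 (append to any length-(n-2) valid string), so a(n) = a(n-1) + a(n-2) with a(1)=2, a(2)=3.
Building up term by term: a(1)=2, a(2)=3, a(3)=5, a(4)=8, a(5)=13, a(6)=21, a(7)=34, a(8)=55, a(9)=89, a(10)=144, a(11)=233, a(12)=377, a(13)=610, a(14)=987, a(15)=1597, a(16)=2584, a(17)=4181, a(18)=6765, a(19)=10946, a(20)=17711, a(21)=28657, a(22)=46368, a(23)=75025, a(24)=121393, a(25)=196418, a(26)=317811, a(27)=514229, a(28)=832040, a(29)=1346269, a(30)=2178309, a(31)=3524578, a(32)=5702887, a(33)=9227465.

Final answer: 9227465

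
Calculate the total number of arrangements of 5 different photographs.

The number of ways to arrange 5 distinct objects is 5!.

Final answer: 5! = 120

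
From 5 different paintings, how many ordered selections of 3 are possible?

P(5,3) = 5!/(5-3)! = 5!/2!.

Final answer: P(5,3) = 60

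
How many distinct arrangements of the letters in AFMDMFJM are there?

Letters (A:1, D:1, F:2, J:1, M:3). Total letters: 8.
Permutations = 8!/(3! x 2!).

Final answer: 3360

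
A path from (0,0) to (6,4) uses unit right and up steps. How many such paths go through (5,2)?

Paths (0,0)->(5,2): C(7,2) = 21.
Paths (5,2)->(6,4): C(3,2) = 3.
By multiplication principle: 21 x 3.

Final answer: 63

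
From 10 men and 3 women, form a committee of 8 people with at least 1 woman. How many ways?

Sum over valid woman counts:
C(3,1)C(10,7) = 360
C(3,2)C(10,6) = 630
C(3,3)C(10,5) = 252
Total: 360 + 630 + 252.

Final answer: 1242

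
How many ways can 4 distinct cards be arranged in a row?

The number of ways to arrange 4 distinct objects is 4!.

Final answer: 4! = 24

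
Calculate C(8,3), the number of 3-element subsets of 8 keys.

C(8,3) = 8!/(3! x (8-3)!).

Final answer: C(8,3) = 56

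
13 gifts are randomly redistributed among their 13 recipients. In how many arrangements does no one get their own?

Use the recurrence D(n) = (n-1)(D(n-1) + D(n-2)) with D(0)=1, D(1)=0.
D(2) = 1 x (0 + 1) = 1
D(3) = 2 x (1 + 0) = 2
D(4) = 3 x (2 + 1) = 9
D(5) = 4 x (9 + 2) = 44
D(6) = 5 x (44 + 9) = 265
D(7) = 6 x (265 + 44) = 1854
D(8) = 7 x (1854 + 265) = 14833
D(9) = 8 x (14833 + 1854) = 133496
D(10) = 9 x (133496 + 14833) = 1334961
D(11) = 10 x (1334961 + 133496) = 14684570
D(12) = 11 x (14684570 + 1334961) = 176214841
D(13) = 12 x (D(12) + D(11)) = 12 x (176214841 + 14684570)

Final answer: D(13) = 2290792932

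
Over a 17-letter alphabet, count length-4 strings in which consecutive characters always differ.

Let g(n) count such strings. g(1) = 17, and each valid string of length n-1 extends in 16 ways (any symbol but the last), so g(n) = 16 g(n-1).
Total: g(4) = 17 x 16^3.

Final answer: 17 x 16^{3} = 69632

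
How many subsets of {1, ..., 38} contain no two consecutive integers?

Let a(n) count such subsets of {1, ..., n}. Either n is excluded (a(n-1) ways) or n is included, forcing n-1 out (a(n-2) ways), so a(n) = a(n-1) + a(n-2) with a(1)=2, a(2)=3.
Building up term by term: a(1)=2, a(2)=3, a(3)=5, a(4)=8, a(5)=13, a(6)=21, a(7)=34, a(8)=55, a(9)=89, a(10)=144, a(11)=233, a(12)=377, a(13)=610, a(14)=987, a(15)=1597, a(16)=2584, a(17)=4181, a(18)=6765, a(19)=10946, a(20)=17711, a(21)=28657, a(22)=46368, a(23)=75025, a(24)=121393, a(25)=196418, a(26)=317811, a(27)=514229, a(28)=832040, a(29)=1346269, a(30)=2178309, a(31)=3524578, a(32)=5702887, a(33)=9227465, a(34)=14930352, a(35)=24157817, a(36)=39088169, a(37)=63245986, a(38)=102334155.

Final answer: 102334155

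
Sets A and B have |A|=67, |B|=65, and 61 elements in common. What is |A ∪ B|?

|A union B| = |A| + |B| - |A intersect B| = 67 + 65 - 61.

Final answer: 71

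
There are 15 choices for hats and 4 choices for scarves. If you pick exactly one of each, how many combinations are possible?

By the multiplication principle: 15 x 4.

Final answer: 60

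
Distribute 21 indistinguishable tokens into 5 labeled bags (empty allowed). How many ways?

Stars and bars: C(n+k-1, k-1) = C(25,4).

Final answer: C(25,4) = 12650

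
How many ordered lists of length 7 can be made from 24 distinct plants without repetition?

P(24,7) = 24!/(24-7)! = 24!/17!.

Final answer: P(24,7) = 1744364160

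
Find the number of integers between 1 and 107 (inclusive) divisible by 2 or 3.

Multiples of 2: 53. Multiples of 3: 35. Of both (lcm=6): 17.
By inclusion-exclusion: 53 + 35 - 17.

Final answer: 71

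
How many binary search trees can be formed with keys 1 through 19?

This is counted by the nth Catalan number C_n. Here n = 19.
C_n = C(2n,n) - C(2n,n+1), so C_{19} = C(38,19) - C(38,20) = 35345263800 - 33578000610.

Final answer: C_{19} = 1767263190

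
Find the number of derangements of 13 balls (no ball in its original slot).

D(n) = (n-1)(D(n-1) + D(n-2)), D(0)=1, D(1)=0.
D(2) = 1 x (0 + 1) = 1
D(3) = 2 x (1 + 0) = 2
D(4) = 3 x (2 + 1) = 9
D(5) = 4 x (9 + 2) = 44
D(6) = 5 x (44 + 9) = 265
D(7) = 6 x (265 + 44) = 1854
D(8) = 7 x (1854 + 265) = 14833
D(9) = 8 x (14833 + 1854) = 133496
D(10) = 9 x (133496 + 14833) = 1334961
D(11) = 10 x (1334961 + 133496) = 14684570
D(12) = 11 x (14684570 + 1334961) = 176214841
D(13) = 12 x (D(12) + D(11)) = 12 x (176214841 + 14684570)

Final answer: D(13) = 2290792932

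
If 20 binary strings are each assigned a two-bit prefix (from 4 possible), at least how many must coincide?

There are 4 possible values for two-bit prefix. With 20 binary strings and 4 categories, by pigeonhole: ceiling(20/4).

Final answer: 5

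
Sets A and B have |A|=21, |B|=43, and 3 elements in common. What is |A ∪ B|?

|A union B| = |A| + |B| - |A intersect B| = 21 + 43 - 3.

Final answer: 61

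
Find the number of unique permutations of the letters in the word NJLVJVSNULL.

Letters (J:2, L:3, N:2, S:1, U:1, V:2). Total letters: 11.
Permutations = 11!/(3! x 2! x 2! x 2!).

Final answer: 831600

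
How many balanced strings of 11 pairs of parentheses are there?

This is a standard Catalan-number count: the answer is C_n. Here n = 11 (pairs).
C_n = C(2n,n)/(n+1), so C_{11} = C(22,11)/12 = 705432/12.

Final answer: C_{11} = 58786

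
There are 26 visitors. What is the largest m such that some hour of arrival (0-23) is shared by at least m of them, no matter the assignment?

There are 24 possible values for hour of arrival (0-23). With 26 visitors and 24 categories, by pigeonhole: ceiling(26/24).

Final answer: 2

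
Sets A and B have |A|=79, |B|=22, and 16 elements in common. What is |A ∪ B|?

|A union B| = |A| + |B| - |A intersect B| = 79 + 22 - 16.

Final answer: 85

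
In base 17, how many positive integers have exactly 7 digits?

In base 17, the leading digit has 16 choices (1..16); each of the remaining 6 digits has 17 choices.
Total: 16 x 17^6.

Final answer: 386201104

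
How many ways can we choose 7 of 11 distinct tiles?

C(11,7) = 11!/(7! x (11-7)!).

Final answer: C(11,7) = 330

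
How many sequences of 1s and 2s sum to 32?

Let f(n) be the number of climbs. Removing the last move (1 or 2 steps) gives f(n) = f(n-1) + f(n-2); base cases f(1)=1, f(2)=2.
Computing successive values: f(1)=1, f(2)=2, f(3)=3, f(4)=5, f(5)=8, f(6)=13, f(7)=21, f(8)=34, f(9)=55, f(10)=89, f(11)=144, f(12)=233, f(13)=377, f(14)=610, f(15)=987, f(16)=1597, f(17)=2584, f(18)=4181, f(19)=6765, f(20)=10946, f(21)=17711, f(22)=28657, f(23)=46368, f(24)=75025, f(25)=121393, f(26)=196418, f(27)=317811, f(28)=514229, f(29)=832040, f(30)=1346269, f(31)=2178309, f(32)=3524578.

Final answer: 3524578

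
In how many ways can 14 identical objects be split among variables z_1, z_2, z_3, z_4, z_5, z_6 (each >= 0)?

Stars and bars with 14 stars and 5 bars:
C(14+6-1, 6-1) = C(19,5).

Final answer: C(19,5) = 11628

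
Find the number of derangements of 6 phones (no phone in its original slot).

D(n) = (n-1)(D(n-1) + D(n-2)), D(0)=1, D(1)=0.
D(2) = 1 x (0 + 1) = 1
D(3) = 2 x (1 + 0) = 2
D(4) = 3 x (2 + 1) = 9
D(5) = 4 x (9 + 2) = 44
D(6) = 5 x (D(5) + D(4)) = 5 x (44 + 9)

Final answer: D(6) = 265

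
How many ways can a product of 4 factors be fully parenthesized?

This is counted by the nth Catalan number C_n. Here n = 4 - 1 = 3.
C_n = C(2n,n) - C(2n,n+1), so C_{3} = C(6,3) - C(6,4) = 20 - 15.

Final answer: C_{3} = 5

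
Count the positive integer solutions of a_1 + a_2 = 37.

Substitute a'_i = a_i - 1 (so a'_i >= 0). Then sum a'_i = 37 - 2 = 35.
Stars and bars: C(35+2-1, 2-1) = C(36,1).

Final answer: C(36,1) = 36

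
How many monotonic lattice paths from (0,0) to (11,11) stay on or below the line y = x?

Total monotonic paths to (11,11): C(22,11) = 705432.
By the reflection principle, paths that go above the diagonal number C(22,12) = 646646.
Valid Dyck paths: 705432 - 646646.
(These counts are the Catalan numbers.)

Final answer: C_{11} = 58786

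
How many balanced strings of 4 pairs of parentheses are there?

This is counted by the nth Catalan number C_n. Here n = 4 (pairs).
C_n = C(2n,n) - C(2n,n+1), so C_{4} = C(8,4) - C(8,5) = 70 - 56.

Final answer: C_{4} = 14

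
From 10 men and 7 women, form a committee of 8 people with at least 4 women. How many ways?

Sum over valid woman counts:
C(7,4)C(10,4) = 7350
C(7,5)C(10,3) = 2520
C(7,6)C(10,2) = 315
C(7,7)C(10,1) = 10
Total: 7350 + 2520 + 315 + 10.

Final answer: 10195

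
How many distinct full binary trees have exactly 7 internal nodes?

This is counted by the nth Catalan number C_n. Here n = 7.
C_n = C(2n,n) - C(2n,n+1), so C_{7} = C(14,7) - C(14,8) = 3432 - 3003.

Final answer: C_{7} = 429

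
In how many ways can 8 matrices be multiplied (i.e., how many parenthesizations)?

The structures are counted by the Catalan number C_n. Here n = 8 - 1 = 7.
Using C_0 = 1 and C_(k+1) = C_k x 2(2k+1)/(k+2), build up term by term: C_1=1, C_2=2, C_3=5, C_4=14, C_5=42, C_6=132, C_7=429.

Final answer: C_{7} = 429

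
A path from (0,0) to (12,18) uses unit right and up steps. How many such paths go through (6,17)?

Paths (0,0)->(6,17): C(23,17) = 100947.
Paths (6,17)->(12,18): C(7,1) = 7.
By multiplication principle: 100947 x 7.

Final answer: 706629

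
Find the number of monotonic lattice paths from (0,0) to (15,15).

Each path has 15 right steps and 15 up steps in some order (30 steps total).
Choose which 15 of the 30 steps are up: C(30,15).

Final answer: C(30,15) = 155117520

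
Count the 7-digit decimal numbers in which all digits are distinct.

First digit: 9 (not 0). Second: 9 (not first). Third: 8, etc.
Total: 9 x 9 x 8 x 7 x 6 x 5 x 4.

Final answer: 544320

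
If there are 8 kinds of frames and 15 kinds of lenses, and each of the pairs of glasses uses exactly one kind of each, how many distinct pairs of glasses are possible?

By the multiplication principle: 8 x 15.

Final answer: 120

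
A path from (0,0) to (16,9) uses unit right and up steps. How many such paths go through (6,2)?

Paths (0,0)->(6,2): C(8,2) = 28.
Paths (6,2)->(16,9): C(17,7) = 19448.
By multiplication principle: 28 x 19448.

Final answer: 544544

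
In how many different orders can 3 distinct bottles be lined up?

The number of ways to arrange 3 distinct objects is 3!.

Final answer: 3! = 6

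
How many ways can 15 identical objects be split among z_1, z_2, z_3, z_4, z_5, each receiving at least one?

Substitute z'_i = z_i - 1 (so z'_i >= 0). Then sum z'_i = 15 - 5 = 10.
Stars and bars: C(10+5-1, 5-1) = C(14,4).

Final answer: C(14,4) = 1001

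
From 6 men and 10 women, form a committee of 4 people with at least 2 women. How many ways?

Sum over valid woman counts:
C(10,2)C(6,2) = 675
C(10,3)C(6,1) = 720
C(10,4)C(6,0) = 210
Total: 675 + 720 + 210.

Final answer: 1605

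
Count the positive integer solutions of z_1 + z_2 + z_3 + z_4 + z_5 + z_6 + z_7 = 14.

Substitute z'_i = z_i - 1 (so z'_i >= 0). Then sum z'_i = 14 - 7 = 7.
Stars and bars: C(7+7-1, 7-1) = C(13,6).

Final answer: C(13,6) = 1716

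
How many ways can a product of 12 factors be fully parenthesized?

This is a standard Catalan-number count: the answer is C_n. Here n = 12 - 1 = 11.
Using C_0 = 1 and C_(k+1) = C_k x 2(2k+1)/(k+2), build up term by term: C_1=1, C_2=2, C_3=5, C_4=14, C_5=42, C_6=132, C_7=429, C_8=1430, C_9=4862, C_10=16796, C_11=58786.

Final answer: C_{11} = 58786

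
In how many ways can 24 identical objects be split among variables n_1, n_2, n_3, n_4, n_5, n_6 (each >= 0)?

Stars and bars with 24 stars and 5 bars:
C(24+6-1, 6-1) = C(29,5).

Final answer: C(29,5) = 118755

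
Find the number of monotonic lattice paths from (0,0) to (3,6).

Each path has 3 right steps and 6 up steps in some order (9 steps total).
Choose which 6 of the 9 steps are up: C(9,6).

Final answer: C(9,6) = 84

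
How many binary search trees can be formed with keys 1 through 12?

This is a standard Catalan-number count: the answer is C_n. Here n = 12.
C_n = C(2n,n)/(n+1), so C_{12} = C(24,12)/13 = 2704156/13.

Final answer: C_{12} = 208012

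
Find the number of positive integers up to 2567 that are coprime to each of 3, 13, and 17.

|div by 3|=855, |div by 13|=197, |div by 17|=151.
|div by 3&13|=65, |div by 3&17|=50, |div by 13&17|=11, |div by all|=3.
By inclusion-exclusion, divisible by at least one: 855+197+151-65-50-11+3 = 1080.
Not divisible by any: 2567 - 1080.

Final answer: 1487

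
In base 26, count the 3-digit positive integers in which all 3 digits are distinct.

The leading digit has 25 choices (anything but zero); the next has 25 (anything but the first), then 24, and so on, one fewer each time.
Total: 25 x 25 x 24.

Final answer: 15000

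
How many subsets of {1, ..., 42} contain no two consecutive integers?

Let a(n) count such subsets of {1, ..., n}. Either n is excluded (a(n-1) ways) or n is included, forcing n-1 out (a(n-2) ways), so a(n) = a(n-1) + a(n-2) with a(1)=2, a(2)=3.
Iterating the recurrence: a(1)=2, a(2)=3, a(3)=5, a(4)=8, a(5)=13, a(6)=21, a(7)=34, a(8)=55, a(9)=89, a(10)=144, a(11)=233, a(12)=377, a(13)=610, a(14)=987, a(15)=1597, a(16)=2584, a(17)=4181, a(18)=6765, a(19)=10946, a(20)=17711, a(21)=28657, a(22)=46368, a(23)=75025, a(24)=121393, a(25)=196418, a(26)=317811, a(27)=514229, a(28)=832040, a(29)=1346269, a(30)=2178309, a(31)=3524578, a(32)=5702887, a(33)=9227465, a(34)=14930352, a(35)=24157817, a(36)=39088169, a(37)=63245986, a(38)=102334155, a(39)=165580141, a(40)=267914296, a(41)=433494437, a(42)=701408733.

Final answer: 701408733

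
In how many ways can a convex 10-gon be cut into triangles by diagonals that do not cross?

This is a standard Catalan-number count: the answer is C_n. Here n = 10 - 2 = 8.
Using C_0 = 1 and C_(k+1) = C_k x 2(2k+1)/(k+2), build up term by term: C_1=1, C_2=2, C_3=5, C_4=14, C_5=42, C_6=132, C_7=429, C_8=1430.

Final answer: C_{8} = 1430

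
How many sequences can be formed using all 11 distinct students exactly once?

The number of ways to arrange 11 distinct objects is 11!.

Final answer: 11! = 39916800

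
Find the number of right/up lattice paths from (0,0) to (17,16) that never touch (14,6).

Total paths to (17,16): C(33,16) = 1166803110.
Paths through (14,6): C(20,6) x C(13,10) = 11085360.
Avoiding (14,6): 1166803110 - 11085360.

Final answer: 1155717750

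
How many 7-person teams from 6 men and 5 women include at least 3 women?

Sum over valid woman counts:
C(5,3)C(6,4) = 150
C(5,4)C(6,3) = 100
C(5,5)C(6,2) = 15
Total: 150 + 100 + 15.

Final answer: 265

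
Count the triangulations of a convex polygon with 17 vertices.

This is a standard Catalan-number count: the answer is C_n. Here n = 17 - 2 = 15.
C_n = C(2n,n)/(n+1), so C_{15} = C(30,15)/16 = 155117520/16.

Final answer: C_{15} = 9694845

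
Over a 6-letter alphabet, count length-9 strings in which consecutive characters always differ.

First character: 6 choices. Each subsequent: 5 choices (must differ from the previous one).
Total: 6 x 5^8.

Final answer: 6 x 5^{8} = 2343750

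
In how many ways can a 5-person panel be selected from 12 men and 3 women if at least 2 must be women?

Sum over valid woman counts:
C(3,2)C(12,3) = 660
C(3,3)C(12,2) = 66
Total: 660 + 66.

Final answer: 726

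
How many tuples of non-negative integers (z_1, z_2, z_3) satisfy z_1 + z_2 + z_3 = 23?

Stars and bars with 23 stars and 2 bars:
C(23+3-1, 3-1) = C(25,2).

Final answer: C(25,2) = 300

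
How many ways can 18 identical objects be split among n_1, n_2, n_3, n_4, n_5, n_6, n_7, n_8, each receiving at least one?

Substitute n'_i = n_i - 1 (so n'_i >= 0). Then sum n'_i = 18 - 8 = 10.
Stars and bars: C(10+8-1, 8-1) = C(17,7).

Final answer: C(17,7) = 19448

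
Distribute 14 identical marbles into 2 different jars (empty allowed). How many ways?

Stars and bars: C(n+k-1, k-1) = C(15,1).

Final answer: C(15,1) = 15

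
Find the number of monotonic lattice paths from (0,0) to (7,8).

Each path has 7 right steps and 8 up steps in some order (15 steps total).
Choose which 8 of the 15 steps are up: C(15,8).

Final answer: C(15,8) = 6435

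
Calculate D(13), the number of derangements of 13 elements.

D(n) = (n-1)(D(n-1) + D(n-2)), D(0)=1, D(1)=0.
Building up: D(2)=1, D(3)=2, D(4)=9, D(5)=44, D(6)=265, D(7)=1854, D(8)=14833, D(9)=133496, D(10)=1334961, D(11)=14684570, D(12)=176214841.
D(13) = 12 x (D(12) + D(11)) = 12 x (176214841 + 14684570).

Final answer: D(13) = 2290792932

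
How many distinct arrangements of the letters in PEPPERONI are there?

Letters (E:2, I:1, N:1, O:1, P:3, R:1). Total letters: 9.
Permutations = 9!/(3! x 2!).

Final answer: 30240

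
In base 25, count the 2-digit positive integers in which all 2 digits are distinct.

The leading digit has 24 choices (anything but zero); the next has 24 (anything but the first), then 23, and so on, one fewer each time.
Total: 24 x 24.

Final answer: 576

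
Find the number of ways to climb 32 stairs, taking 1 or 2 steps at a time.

Condition on the final move: it is a 1-step (f(n-1) ways to get there) or a 2-step (f(n-2) ways), so f(n) = f(n-1) + f(n-2), with f(1)=1, f(2)=2.
Iterating the recurrence: f(1)=1, f(2)=2, f(3)=3, f(4)=5, f(5)=8, f(6)=13, f(7)=21, f(8)=34, f(9)=55, f(10)=89, f(11)=144, f(12)=233, f(13)=377, f(14)=610, f(15)=987, f(16)=1597, f(17)=2584, f(18)=4181, f(19)=6765, f(20)=10946, f(21)=17711, f(22)=28657, f(23)=46368, f(24)=75025, f(25)=121393, f(26)=196418, f(27)=317811, f(28)=514229, f(29)=832040, f(30)=1346269, f(31)=2178309, f(32)=3524578.

Final answer: 3524578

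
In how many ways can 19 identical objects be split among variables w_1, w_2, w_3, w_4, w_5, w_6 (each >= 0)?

Stars and bars with 19 stars and 5 bars:
C(19+6-1, 6-1) = C(24,5).

Final answer: C(24,5) = 42504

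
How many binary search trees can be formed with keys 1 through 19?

The structures are counted by the Catalan number C_n. Here n = 19.
C_n = C(2n,n)/(n+1), so C_{19} = C(38,19)/20 = 35345263800/20.

Final answer: C_{19} = 1767263190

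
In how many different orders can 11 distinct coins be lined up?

The number of ways to arrange 11 distinct objects is 11!.

Final answer: 11! = 39916800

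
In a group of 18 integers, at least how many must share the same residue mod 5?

There are 5 possible values for residue mod 5. With 18 integers and 5 categories, by pigeonhole: ceiling(18/5).

Final answer: 4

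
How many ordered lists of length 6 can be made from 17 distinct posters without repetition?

P(17,6) = 17!/(17-6)! = 17!/11!.

Final answer: P(17,6) = 8910720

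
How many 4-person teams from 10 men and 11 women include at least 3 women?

Sum over valid woman counts:
C(11,3)C(10,1) = 1650
C(11,4)C(10,0) = 330
Total: 1650 + 330.

Final answer: 1980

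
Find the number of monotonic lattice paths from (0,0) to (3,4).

Each path has 3 right steps and 4 up steps in some order (7 steps total).
Choose which 4 of the 7 steps are up: C(7,4).

Final answer: C(7,4) = 35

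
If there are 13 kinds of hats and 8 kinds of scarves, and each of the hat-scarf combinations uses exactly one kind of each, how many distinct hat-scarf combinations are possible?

By the multiplication principle: 13 x 8.

Final answer: 104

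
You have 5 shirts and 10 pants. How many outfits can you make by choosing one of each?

By the multiplication principle: 5 x 10.

Final answer: 50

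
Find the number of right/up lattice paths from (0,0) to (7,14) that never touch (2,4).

Total paths to (7,14): C(21,14) = 116280.
Paths through (2,4): C(6,4) x C(15,10) = 45045.
Avoiding (2,4): 116280 - 45045.

Final answer: 71235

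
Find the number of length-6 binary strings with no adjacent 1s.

A valid string ends in 0 (append to any length-(n-1) valid string) or in 01 (append to any length-(n-2) valid string), so a(n) = a(n-1) + a(n-2) with a(1)=2, a(2)=3.
Iterating the recurrence: a(1)=2, a(2)=3, a(3)=5, a(4)=8, a(5)=13, a(6)=21.

Final answer: 21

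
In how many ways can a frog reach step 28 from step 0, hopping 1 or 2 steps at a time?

Condition on the final move: it is a 1-step (f(n-1) ways to get there) or a 2-step (f(n-2) ways), so f(n) = f(n-1) + f(n-2), with f(1)=1, f(2)=2.
Computing successive values: f(1)=1, f(2)=2, f(3)=3, f(4)=5, f(5)=8, f(6)=13, f(7)=21, f(8)=34, f(9)=55, f(10)=89, f(11)=144, f(12)=233, f(13)=377, f(14)=610, f(15)=987, f(16)=1597, f(17)=2584, f(18)=4181, f(19)=6765, f(20)=10946, f(21)=17711, f(22)=28657, f(23)=46368, f(24)=75025, f(25)=121393, f(26)=196418, f(27)=317811, f(28)=514229.

Final answer: 514229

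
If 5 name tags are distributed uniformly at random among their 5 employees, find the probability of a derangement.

Derangements satisfy D(n) = (n-1)(D(n-1) + D(n-2)), starting from D(0)=1, D(1)=0.
Building up: D(2)=1, D(3)=2, D(4)=9, D(5)=44.
Total arrangements: 5! = 120.
Probability = D(5)/5! = 11/30.

Final answer: D(5)/5! = 44/120 = 0.366667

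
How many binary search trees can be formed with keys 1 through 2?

The structures are counted by the Catalan number C_n. Here n = 2.
C_n = (2n)!/(n!(n+1)!), so C_{2} = 4!/(2! x 3!) = C(4,2)/3 = 6/3.

Final answer: C_{2} = 2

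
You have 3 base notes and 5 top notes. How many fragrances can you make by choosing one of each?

By the multiplication principle: 3 x 5.

Final answer: 15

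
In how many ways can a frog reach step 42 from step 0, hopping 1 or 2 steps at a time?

Condition on the final move: it is a 1-step (f(n-1) ways to get there) or a 2-step (f(n-2) ways), so f(n) = f(n-1) + f(n-2), with f(1)=1, f(2)=2.
Computing successive values: f(1)=1, f(2)=2, f(3)=3, f(4)=5, f(5)=8, f(6)=13, f(7)=21, f(8)=34, f(9)=55, f(10)=89, f(11)=144, f(12)=233, f(13)=377, f(14)=610, f(15)=987, f(16)=1597, f(17)=2584, f(18)=4181, f(19)=6765, f(20)=10946, f(21)=17711, f(22)=28657, f(23)=46368, f(24)=75025, f(25)=121393, f(26)=196418, f(27)=317811, f(28)=514229, f(29)=832040, f(30)=1346269, f(31)=2178309, f(32)=3524578, f(33)=5702887, f(34)=9227465, f(35)=14930352, f(36)=24157817, f(37)=39088169, f(38)=63245986, f(39)=102334155, f(40)=165580141, f(41)=267914296, f(42)=433494437.

Final answer: 433494437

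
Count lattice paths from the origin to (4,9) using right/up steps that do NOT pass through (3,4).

Total paths to (4,9): C(13,9) = 715.
Paths through (3,4): C(7,4) x C(6,5) = 210.
Avoiding (3,4): 715 - 210.

Final answer: 505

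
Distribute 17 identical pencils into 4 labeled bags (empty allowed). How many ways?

Stars and bars: C(n+k-1, k-1) = C(20,3).

Final answer: C(20,3) = 1140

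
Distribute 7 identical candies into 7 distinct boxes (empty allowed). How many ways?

Stars and bars: C(n+k-1, k-1) = C(13,6).

Final answer: C(13,6) = 1716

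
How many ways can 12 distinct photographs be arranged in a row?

The number of ways to arrange 12 distinct objects is 12!.

Final answer: 12! = 479001600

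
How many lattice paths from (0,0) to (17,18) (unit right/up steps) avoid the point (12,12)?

Total paths to (17,18): C(35,18) = 4537567650.
Paths through (12,12): C(24,12) x C(11,6) = 1249320072.
Avoiding (12,12): 4537567650 - 1249320072.

Final answer: 3288247578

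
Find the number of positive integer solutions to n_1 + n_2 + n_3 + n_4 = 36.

Substitute n'_i = n_i - 1 (so n'_i >= 0). Then sum n'_i = 36 - 4 = 32.
Stars and bars: C(32+4-1, 4-1) = C(35,3).

Final answer: C(35,3) = 6545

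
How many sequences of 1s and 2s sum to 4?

Condition on the final move: it is a 1-step (f(n-1) ways to get there) or a 2-step (f(n-2) ways), so f(n) = f(n-1) + f(n-2), with f(1)=1, f(2)=2.
Building up term by term: f(1)=1, f(2)=2, f(3)=3, f(4)=5.

Final answer: 5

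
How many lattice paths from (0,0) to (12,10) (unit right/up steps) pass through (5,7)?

Paths (0,0)->(5,7): C(12,7) = 792.
Paths (5,7)->(12,10): C(10,3) = 120.
By multiplication principle: 792 x 120.

Final answer: 95040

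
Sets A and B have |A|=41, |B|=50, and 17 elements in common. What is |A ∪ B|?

|A union B| = |A| + |B| - |A intersect B| = 41 + 50 - 17.

Final answer: 74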